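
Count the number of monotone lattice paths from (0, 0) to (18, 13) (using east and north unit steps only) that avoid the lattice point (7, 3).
Number of paths = 163927155

Total paths from (0, 0) to (18, 13): C(31, 18) = 206253075. Paths through (7, 3): (paths (0, 0) → (7, 3)) × (paths (7, 3) → (18, 13)) = C(10, 7) · C(21, 11) = 120 · 352716 = 42325920. Avoidance count = 206253075 − 42325920 = 163927155.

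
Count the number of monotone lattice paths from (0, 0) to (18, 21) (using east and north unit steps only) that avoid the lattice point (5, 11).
Number of paths = 57361863702

Total paths from (0, 0) to (18, 21): C(39, 18) = 62359143990. Paths through (5, 11): (paths (0, 0) → (5, 11)) × (paths (5, 11) → (18, 21)) = C(16, 5) · C(23, 13) = 4368 · 1144066 = 4997280288. Avoidance count = 62359143990 − 4997280288 = 57361863702.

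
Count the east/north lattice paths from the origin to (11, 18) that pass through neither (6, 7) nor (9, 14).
Number of paths = 17932752

Inclusion–exclusion. Total paths: C(29, 11) = 34597290. Through P₁: C(13, 6)·C(16, 5) = 7495488. Through P₂: C(23, 9)·C(6, 2) = 12257850. Since P₁ is strictly southwest of P₂, a monotone path through both must visit P₁ then P₂; paths through both = C(13, 6)·C(10, 3)·C(6, 2) = 3088800. Avoid both = 34597290 − 7495488 − 12257850 + 3088800 = 17932752.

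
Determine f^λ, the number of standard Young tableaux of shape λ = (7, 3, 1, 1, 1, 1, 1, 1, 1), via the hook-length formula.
# SYT of shape (7, 3, 1, 1, 1, 1, 1, 1, 1) = 233376

Hook-length formula: f^λ = n! / Π hook(c), product over all cells c of the Young diagram. For λ = (7, 3, 1, 1, 1, 1, 1, 1, 1), n = 17 boxes. Hook lengths by row (left-to-right, top-to-bottom): [15, 7, 6, 4, 3, 2, 1]; [10, 2, 1]; [7]; [6]; [5]; [4]; [3]; [2]; [1]. Product of hooks = 1524096000. So f^λ = 17! / 1524096000 = 355687428096000 / 1524096000 = 233376.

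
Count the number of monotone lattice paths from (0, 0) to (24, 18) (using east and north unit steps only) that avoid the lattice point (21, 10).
Number of paths = 346379013825

Total paths from (0, 0) to (24, 18): C(42, 24) = 353697121050. Paths through (21, 10): (paths (0, 0) → (21, 10)) × (paths (21, 10) → (24, 18)) = C(31, 21) · C(11, 3) = 44352165 · 165 = 7318107225. Avoidance count = 353697121050 − 7318107225 = 346379013825.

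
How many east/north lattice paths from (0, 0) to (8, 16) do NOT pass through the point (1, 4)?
Number of paths = 483531

Total paths from (0, 0) to (8, 16): C(24, 8) = 735471. Paths through (1, 4): (paths (0, 0) → (1, 4)) × (paths (1, 4) → (8, 16)) = C(5, 1) · C(19, 7) = 5 · 50388 = 251940. Avoidance count = 735471 − 251940 = 483531.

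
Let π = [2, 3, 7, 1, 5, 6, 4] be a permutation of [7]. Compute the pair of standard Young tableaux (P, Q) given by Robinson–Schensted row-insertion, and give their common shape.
P = [1, 3, 4, 6] / [2, 5] / [7];  Q = [1, 2, 3, 6] / [4, 5] / [7];  common shape = (4, 2, 1)

Row-insert the values π_1, π_2, … into P one at a time, bumping the leftmost entry strictly greater than the inserted value down to the next row. The recording tableau Q records, in position (i, j), the step at which that cell was added to P.
  Insert 2 (step 1): P = [2];  Q = [1]
  Insert 3 (step 2): P = [2, 3];  Q = [1, 2]
  Insert 7 (step 3): P = [2, 3, 7];  Q = [1, 2, 3]
  Insert 1 (step 4): P = [1, 3, 7] / [2];  Q = [1, 2, 3] / [4]
  Insert 5 (step 5): P = [1, 3, 5] / [2, 7];  Q = [1, 2, 3] / [4, 5]
  Insert 6 (step 6): P = [1, 3, 5, 6] / [2, 7];  Q = [1, 2, 3, 6] / [4, 5]
  Insert 4 (step 7): P = [1, 3, 4, 6] / [2, 5] / [7];  Q = [1, 2, 3, 6] / [4, 5] / [7]
Final shape: (4, 2, 1).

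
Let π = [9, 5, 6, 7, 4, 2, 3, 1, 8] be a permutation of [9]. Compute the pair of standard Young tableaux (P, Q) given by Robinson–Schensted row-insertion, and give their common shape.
P = [1, 3, 7, 8] / [2, 6] / [4] / [5] / [9];  Q = [1, 3, 4, 9] / [2, 7] / [5] / [6] / [8];  common shape = (4, 2, 1, 1, 1)

Row-insert the values π_1, π_2, … into P one at a time, bumping the leftmost entry strictly greater than the inserted value down to the next row. The recording tableau Q records, in position (i, j), the step at which that cell was added to P.
  Insert 9 (step 1): P = [9];  Q = [1]
  Insert 5 (step 2): P = [5] / [9];  Q = [1] / [2]
  Insert 6 (step 3): P = [5, 6] / [9];  Q = [1, 3] / [2]
  Insert 7 (step 4): P = [5, 6, 7] / [9];  Q = [1, 3, 4] / [2]
  Insert 4 (step 5): P = [4, 6, 7] / [5] / [9];  Q = [1, 3, 4] / [2] / [5]
  Insert 2 (step 6): P = [2, 6, 7] / [4] / [5] / [9];  Q = [1, 3, 4] / [2] / [5] / [6]
  Insert 3 (step 7): P = [2, 3, 7] / [4, 6] / [5] / [9];  Q = [1, 3, 4] / [2, 7] / [5] / [6]
  Insert 1 (step 8): P = [1, 3, 7] / [2, 6] / [4] / [5] / [9];  Q = [1, 3, 4] / [2, 7] / [5] / [6] / [8]
  Insert 8 (step 9): P = [1, 3, 7, 8] / [2, 6] / [4] / [5] / [9];  Q = [1, 3, 4, 9] / [2, 7] / [5] / [6] / [8]
Final shape: (4, 2, 1, 1, 1).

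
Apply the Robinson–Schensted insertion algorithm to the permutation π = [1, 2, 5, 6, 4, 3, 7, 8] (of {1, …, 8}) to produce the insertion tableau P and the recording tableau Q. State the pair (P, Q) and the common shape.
P = [1, 2, 3, 6, 7, 8] / [4] / [5];  Q = [1, 2, 3, 4, 7, 8] / [5] / [6];  common shape = (6, 1, 1)

Row-insert the values π_1, π_2, … into P one at a time, bumping the leftmost entry strictly greater than the inserted value down to the next row. The recording tableau Q records, in position (i, j), the step at which that cell was added to P.
  Insert 1 (step 1): P = [1];  Q = [1]
  Insert 2 (step 2): P = [1, 2];  Q = [1, 2]
  Insert 5 (step 3): P = [1, 2, 5];  Q = [1, 2, 3]
  Insert 6 (step 4): P = [1, 2, 5, 6];  Q = [1, 2, 3, 4]
  Insert 4 (step 5): P = [1, 2, 4, 6] / [5];  Q = [1, 2, 3, 4] / [5]
  Insert 3 (step 6): P = [1, 2, 3, 6] / [4] / [5];  Q = [1, 2, 3, 4] / [5] / [6]
  Insert 7 (step 7): P = [1, 2, 3, 6, 7] / [4] / [5];  Q = [1, 2, 3, 4, 7] / [5] / [6]
  Insert 8 (step 8): P = [1, 2, 3, 6, 7, 8] / [4] / [5];  Q = [1, 2, 3, 4, 7, 8] / [5] / [6]
Final shape: (6, 1, 1).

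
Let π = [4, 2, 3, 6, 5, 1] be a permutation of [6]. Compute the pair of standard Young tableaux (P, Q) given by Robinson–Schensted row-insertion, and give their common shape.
P = [1, 3, 5] / [2, 6] / [4];  Q = [1, 3, 4] / [2, 5] / [6];  common shape = (3, 2, 1)

Row-insert the values π_1, π_2, … into P one at a time, bumping the leftmost entry strictly greater than the inserted value down to the next row. The recording tableau Q records, in position (i, j), the step at which that cell was added to P.
  Insert 4 (step 1): P = [4];  Q = [1]
  Insert 2 (step 2): P = [2] / [4];  Q = [1] / [2]
  Insert 3 (step 3): P = [2, 3] / [4];  Q = [1, 3] / [2]
  Insert 6 (step 4): P = [2, 3, 6] / [4];  Q = [1, 3, 4] / [2]
  Insert 5 (step 5): P = [2, 3, 5] / [4, 6];  Q = [1, 3, 4] / [2, 5]
  Insert 1 (step 6): P = [1, 3, 5] / [2, 6] / [4];  Q = [1, 3, 4] / [2, 5] / [6]
Final shape: (3, 2, 1).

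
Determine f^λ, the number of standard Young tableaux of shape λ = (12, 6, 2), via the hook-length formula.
# SYT of shape (12, 6, 2) = 1162800

Hook-length formula: f^λ = n! / Π hook(c), product over all cells c of the Young diagram. For λ = (12, 6, 2), n = 20 boxes. Hook lengths by row (left-to-right, top-to-bottom): [14, 13, 11, 10, 9, 8, 6, 5, 4, 3, 2, 1]; [7, 6, 4, 3, 2, 1]; [2, 1]. Product of hooks = 2092278988800. So f^λ = 20! / 2092278988800 = 2432902008176640000 / 2092278988800 = 1162800.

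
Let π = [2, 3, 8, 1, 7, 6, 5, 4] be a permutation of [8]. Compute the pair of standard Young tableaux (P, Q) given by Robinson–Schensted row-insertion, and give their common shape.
P = [1, 3, 4] / [2, 5] / [6] / [7] / [8];  Q = [1, 2, 3] / [4, 5] / [6] / [7] / [8];  common shape = (3, 2, 1, 1, 1)

Row-insert the values π_1, π_2, … into P one at a time, bumping the leftmost entry strictly greater than the inserted value down to the next row. The recording tableau Q records, in position (i, j), the step at which that cell was added to P.
  Insert 2 (step 1): P = [2];  Q = [1]
  Insert 3 (step 2): P = [2, 3];  Q = [1, 2]
  Insert 8 (step 3): P = [2, 3, 8];  Q = [1, 2, 3]
  Insert 1 (step 4): P = [1, 3, 8] / [2];  Q = [1, 2, 3] / [4]
  Insert 7 (step 5): P = [1, 3, 7] / [2, 8];  Q = [1, 2, 3] / [4, 5]
  Insert 6 (step 6): P = [1, 3, 6] / [2, 7] / [8];  Q = [1, 2, 3] / [4, 5] / [6]
  Insert 5 (step 7): P = [1, 3, 5] / [2, 6] / [7] / [8];  Q = [1, 2, 3] / [4, 5] / [6] / [7]
  Insert 4 (step 8): P = [1, 3, 4] / [2, 5] / [6] / [7] / [8];  Q = [1, 2, 3] / [4, 5] / [6] / [7] / [8]
Final shape: (3, 2, 1, 1, 1).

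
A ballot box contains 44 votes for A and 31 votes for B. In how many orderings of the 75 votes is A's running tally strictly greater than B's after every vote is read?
Strict-lead orderings = 196730953512334039344

Total orderings of the 75 votes with 44 for A: C(75, 44) = 1134986270263465611600. By the Bertrand ballot formula (Cycle Lemma / reflection principle), the number of orderings in which A is strictly ahead of B throughout is (p − q)/(p + q) · C(p + q, p) = (44 − 31)/(44 + 31) · 1134986270263465611600 = 196730953512334039344.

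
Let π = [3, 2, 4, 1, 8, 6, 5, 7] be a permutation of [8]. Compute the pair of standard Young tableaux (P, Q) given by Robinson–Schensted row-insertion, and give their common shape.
P = [1, 4, 5, 7] / [2, 6] / [3, 8];  Q = [1, 3, 5, 8] / [2, 6] / [4, 7];  common shape = (4, 2, 2)

Row-insert the values π_1, π_2, … into P one at a time, bumping the leftmost entry strictly greater than the inserted value down to the next row. The recording tableau Q records, in position (i, j), the step at which that cell was added to P.
  Insert 3 (step 1): P = [3];  Q = [1]
  Insert 2 (step 2): P = [2] / [3];  Q = [1] / [2]
  Insert 4 (step 3): P = [2, 4] / [3];  Q = [1, 3] / [2]
  Insert 1 (step 4): P = [1, 4] / [2] / [3];  Q = [1, 3] / [2] / [4]
  Insert 8 (step 5): P = [1, 4, 8] / [2] / [3];  Q = [1, 3, 5] / [2] / [4]
  Insert 6 (step 6): P = [1, 4, 6] / [2, 8] / [3];  Q = [1, 3, 5] / [2, 6] / [4]
  Insert 5 (step 7): P = [1, 4, 5] / [2, 6] / [3, 8];  Q = [1, 3, 5] / [2, 6] / [4, 7]
  Insert 7 (step 8): P = [1, 4, 5, 7] / [2, 6] / [3, 8];  Q = [1, 3, 5, 8] / [2, 6] / [4, 7]
Final shape: (4, 2, 2).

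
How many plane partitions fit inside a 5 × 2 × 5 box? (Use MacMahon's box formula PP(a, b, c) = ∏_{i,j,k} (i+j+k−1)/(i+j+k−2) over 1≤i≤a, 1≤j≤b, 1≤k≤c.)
PP(5, 2, 5) = 19404

Evaluate the triple product over i = 1..5, j = 1..2, k = 1..5. The factors are (2/1) · (3/2) · (4/3) · (5/4) · (6/5) · (3/2) · (4/3) · (5/4) · … (50 factors total). The numerators and denominators telescope so the product is an integer; carrying out the multiplication exactly gives PP(5, 2, 5) = 19404.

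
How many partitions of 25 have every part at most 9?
p(25, parts ≤ 9) = 1291

Use the recurrence p(n, m) = p(n, m−1) + p(n−m, m): either the largest part is < m (count p(n, m−1)) or the largest part is exactly m (remove one copy of m, count p(n−m, m)). With p(0, ·) = 1 this gives p(25, parts ≤ 9) = 1291. (By conjugating Young diagrams, this also counts partitions of 25 into at most 9 parts.)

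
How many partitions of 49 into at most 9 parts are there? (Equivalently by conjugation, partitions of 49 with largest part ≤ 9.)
p(49, parts ≤ 9) = 40831

Use the recurrence p(n, m) = p(n, m−1) + p(n−m, m): either the largest part is < m (count p(n, m−1)) or the largest part is exactly m (remove one copy of m, count p(n−m, m)). With p(0, ·) = 1 this gives p(49, parts ≤ 9) = 40831. (By conjugating Young diagrams, this also counts partitions of 49 into at most 9 parts.)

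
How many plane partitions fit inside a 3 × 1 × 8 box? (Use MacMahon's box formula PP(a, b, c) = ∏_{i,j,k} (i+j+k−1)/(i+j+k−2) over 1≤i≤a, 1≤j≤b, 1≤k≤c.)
PP(3, 1, 8) = 165

Evaluate the triple product over i = 1..3, j = 1..1, k = 1..8. The factors are (2/1) · (3/2) · (4/3) · (5/4) · (6/5) · (7/6) · (8/7) · (9/8) · … (24 factors total). The numerators and denominators telescope so the product is an integer; carrying out the multiplication exactly gives PP(3, 1, 8) = 165.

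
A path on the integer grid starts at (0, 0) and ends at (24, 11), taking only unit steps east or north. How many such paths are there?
Number of paths = 417225900

A monotone lattice path from (0, 0) to (24, 11) consists of 24 east steps and 11 north steps in some order, so it is determined by which 24 of the 35 steps are east. The count is C(35, 24) = 417225900.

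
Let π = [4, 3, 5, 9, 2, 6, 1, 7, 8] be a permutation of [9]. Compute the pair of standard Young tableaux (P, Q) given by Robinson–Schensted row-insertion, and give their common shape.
P = [1, 5, 6, 7, 8] / [2, 9] / [3] / [4];  Q = [1, 3, 4, 8, 9] / [2, 6] / [5] / [7];  common shape = (5, 2, 1, 1)

Row-insert the values π_1, π_2, … into P one at a time, bumping the leftmost entry strictly greater than the inserted value down to the next row. The recording tableau Q records, in position (i, j), the step at which that cell was added to P.
  Insert 4 (step 1): P = [4];  Q = [1]
  Insert 3 (step 2): P = [3] / [4];  Q = [1] / [2]
  Insert 5 (step 3): P = [3, 5] / [4];  Q = [1, 3] / [2]
  Insert 9 (step 4): P = [3, 5, 9] / [4];  Q = [1, 3, 4] / [2]
  Insert 2 (step 5): P = [2, 5, 9] / [3] / [4];  Q = [1, 3, 4] / [2] / [5]
  Insert 6 (step 6): P = [2, 5, 6] / [3, 9] / [4];  Q = [1, 3, 4] / [2, 6] / [5]
  Insert 1 (step 7): P = [1, 5, 6] / [2, 9] / [3] / [4];  Q = [1, 3, 4] / [2, 6] / [5] / [7]
  Insert 7 (step 8): P = [1, 5, 6, 7] / [2, 9] / [3] / [4];  Q = [1, 3, 4, 8] / [2, 6] / [5] / [7]
  Insert 8 (step 9): P = [1, 5, 6, 7, 8] / [2, 9] / [3] / [4];  Q = [1, 3, 4, 8, 9] / [2, 6] / [5] / [7]
Final shape: (5, 2, 1, 1).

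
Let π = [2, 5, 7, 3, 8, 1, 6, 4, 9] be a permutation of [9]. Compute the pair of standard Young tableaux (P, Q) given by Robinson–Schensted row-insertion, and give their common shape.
P = [1, 3, 4, 8, 9] / [2, 6] / [5, 7];  Q = [1, 2, 3, 5, 9] / [4, 7] / [6, 8];  common shape = (5, 2, 2)

Row-insert the values π_1, π_2, … into P one at a time, bumping the leftmost entry strictly greater than the inserted value down to the next row. The recording tableau Q records, in position (i, j), the step at which that cell was added to P.
  Insert 2 (step 1): P = [2];  Q = [1]
  Insert 5 (step 2): P = [2, 5];  Q = [1, 2]
  Insert 7 (step 3): P = [2, 5, 7];  Q = [1, 2, 3]
  Insert 3 (step 4): P = [2, 3, 7] / [5];  Q = [1, 2, 3] / [4]
  Insert 8 (step 5): P = [2, 3, 7, 8] / [5];  Q = [1, 2, 3, 5] / [4]
  Insert 1 (step 6): P = [1, 3, 7, 8] / [2] / [5];  Q = [1, 2, 3, 5] / [4] / [6]
  Insert 6 (step 7): P = [1, 3, 6, 8] / [2, 7] / [5];  Q = [1, 2, 3, 5] / [4, 7] / [6]
  Insert 4 (step 8): P = [1, 3, 4, 8] / [2, 6] / [5, 7];  Q = [1, 2, 3, 5] / [4, 7] / [6, 8]
  Insert 9 (step 9): P = [1, 3, 4, 8, 9] / [2, 6] / [5, 7];  Q = [1, 2, 3, 5, 9] / [4, 7] / [6, 8]
Final shape: (5, 2, 2).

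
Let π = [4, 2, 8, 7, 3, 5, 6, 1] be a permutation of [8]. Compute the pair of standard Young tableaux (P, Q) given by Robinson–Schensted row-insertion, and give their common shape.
P = [1, 3, 5, 6] / [2, 7] / [4] / [8];  Q = [1, 3, 6, 7] / [2, 4] / [5] / [8];  common shape = (4, 2, 1, 1)

Row-insert the values π_1, π_2, … into P one at a time, bumping the leftmost entry strictly greater than the inserted value down to the next row. The recording tableau Q records, in position (i, j), the step at which that cell was added to P.
  Insert 4 (step 1): P = [4];  Q = [1]
  Insert 2 (step 2): P = [2] / [4];  Q = [1] / [2]
  Insert 8 (step 3): P = [2, 8] / [4];  Q = [1, 3] / [2]
  Insert 7 (step 4): P = [2, 7] / [4, 8];  Q = [1, 3] / [2, 4]
  Insert 3 (step 5): P = [2, 3] / [4, 7] / [8];  Q = [1, 3] / [2, 4] / [5]
  Insert 5 (step 6): P = [2, 3, 5] / [4, 7] / [8];  Q = [1, 3, 6] / [2, 4] / [5]
  Insert 6 (step 7): P = [2, 3, 5, 6] / [4, 7] / [8];  Q = [1, 3, 6, 7] / [2, 4] / [5]
  Insert 1 (step 8): P = [1, 3, 5, 6] / [2, 7] / [4] / [8];  Q = [1, 3, 6, 7] / [2, 4] / [5] / [8]
Final shape: (4, 2, 1, 1).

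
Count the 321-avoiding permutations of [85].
C_85 = 1063353702922273835973036658043476458723103404520

These 321-avoiding permutations are counted by the Catalan number C_n = (1/(n + 1)) · C(2n, n). For n = 85: C_85 = (1/86) · C(170, 85) = 91448418451315549893681152591738975450186892788720/86 = 1063353702922273835973036658043476458723103404520.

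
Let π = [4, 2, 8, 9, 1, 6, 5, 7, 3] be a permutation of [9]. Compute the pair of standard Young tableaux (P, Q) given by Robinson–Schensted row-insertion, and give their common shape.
P = [1, 3, 7] / [2, 5, 9] / [4, 6] / [8];  Q = [1, 3, 4] / [2, 6, 8] / [5, 7] / [9];  common shape = (3, 3, 2, 1)

Row-insert the values π_1, π_2, … into P one at a time, bumping the leftmost entry strictly greater than the inserted value down to the next row. The recording tableau Q records, in position (i, j), the step at which that cell was added to P.
  Insert 4 (step 1): P = [4];  Q = [1]
  Insert 2 (step 2): P = [2] / [4];  Q = [1] / [2]
  Insert 8 (step 3): P = [2, 8] / [4];  Q = [1, 3] / [2]
  Insert 9 (step 4): P = [2, 8, 9] / [4];  Q = [1, 3, 4] / [2]
  Insert 1 (step 5): P = [1, 8, 9] / [2] / [4];  Q = [1, 3, 4] / [2] / [5]
  Insert 6 (step 6): P = [1, 6, 9] / [2, 8] / [4];  Q = [1, 3, 4] / [2, 6] / [5]
  Insert 5 (step 7): P = [1, 5, 9] / [2, 6] / [4, 8];  Q = [1, 3, 4] / [2, 6] / [5, 7]
  Insert 7 (step 8): P = [1, 5, 7] / [2, 6, 9] / [4, 8];  Q = [1, 3, 4] / [2, 6, 8] / [5, 7]
  Insert 3 (step 9): P = [1, 3, 7] / [2, 5, 9] / [4, 6] / [8];  Q = [1, 3, 4] / [2, 6, 8] / [5, 7] / [9]
Final shape: (3, 3, 2, 1).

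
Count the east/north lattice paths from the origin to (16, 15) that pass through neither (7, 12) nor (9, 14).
Number of paths = 285335939

Inclusion–exclusion. Total paths: C(31, 16) = 300540195. Through P₁: C(19, 7)·C(12, 9) = 11085360. Through P₂: C(23, 9)·C(8, 7) = 6537520. Since P₁ is strictly southwest of P₂, a monotone path through both must visit P₁ then P₂; paths through both = C(19, 7)·C(4, 2)·C(8, 7) = 2418624. Avoid both = 300540195 − 11085360 − 6537520 + 2418624 = 285335939.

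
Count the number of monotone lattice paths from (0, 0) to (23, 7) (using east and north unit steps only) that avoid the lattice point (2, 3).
Number of paths = 1909300

Total paths from (0, 0) to (23, 7): C(30, 23) = 2035800. Paths through (2, 3): (paths (0, 0) → (2, 3)) × (paths (2, 3) → (23, 7)) = C(5, 2) · C(25, 21) = 10 · 12650 = 126500. Avoidance count = 2035800 − 126500 = 1909300.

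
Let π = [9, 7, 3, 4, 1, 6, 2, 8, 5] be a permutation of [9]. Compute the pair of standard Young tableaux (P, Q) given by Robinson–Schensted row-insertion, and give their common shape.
P = [1, 2, 5, 8] / [3, 4, 6] / [7] / [9];  Q = [1, 4, 6, 8] / [2, 7, 9] / [3] / [5];  common shape = (4, 3, 1, 1)

Row-insert the values π_1, π_2, … into P one at a time, bumping the leftmost entry strictly greater than the inserted value down to the next row. The recording tableau Q records, in position (i, j), the step at which that cell was added to P.
  Insert 9 (step 1): P = [9];  Q = [1]
  Insert 7 (step 2): P = [7] / [9];  Q = [1] / [2]
  Insert 3 (step 3): P = [3] / [7] / [9];  Q = [1] / [2] / [3]
  Insert 4 (step 4): P = [3, 4] / [7] / [9];  Q = [1, 4] / [2] / [3]
  Insert 1 (step 5): P = [1, 4] / [3] / [7] / [9];  Q = [1, 4] / [2] / [3] / [5]
  Insert 6 (step 6): P = [1, 4, 6] / [3] / [7] / [9];  Q = [1, 4, 6] / [2] / [3] / [5]
  Insert 2 (step 7): P = [1, 2, 6] / [3, 4] / [7] / [9];  Q = [1, 4, 6] / [2, 7] / [3] / [5]
  Insert 8 (step 8): P = [1, 2, 6, 8] / [3, 4] / [7] / [9];  Q = [1, 4, 6, 8] / [2, 7] / [3] / [5]
  Insert 5 (step 9): P = [1, 2, 5, 8] / [3, 4, 6] / [7] / [9];  Q = [1, 4, 6, 8] / [2, 7, 9] / [3] / [5]
Final shape: (4, 3, 1, 1).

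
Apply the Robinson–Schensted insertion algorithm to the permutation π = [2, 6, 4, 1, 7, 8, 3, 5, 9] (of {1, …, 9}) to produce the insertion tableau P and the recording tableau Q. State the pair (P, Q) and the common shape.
P = [1, 3, 5, 8, 9] / [2, 4, 7] / [6];  Q = [1, 2, 5, 6, 9] / [3, 7, 8] / [4];  common shape = (5, 3, 1)

Row-insert the values π_1, π_2, … into P one at a time, bumping the leftmost entry strictly greater than the inserted value down to the next row. The recording tableau Q records, in position (i, j), the step at which that cell was added to P.
  Insert 2 (step 1): P = [2];  Q = [1]
  Insert 6 (step 2): P = [2, 6];  Q = [1, 2]
  Insert 4 (step 3): P = [2, 4] / [6];  Q = [1, 2] / [3]
  Insert 1 (step 4): P = [1, 4] / [2] / [6];  Q = [1, 2] / [3] / [4]
  Insert 7 (step 5): P = [1, 4, 7] / [2] / [6];  Q = [1, 2, 5] / [3] / [4]
  Insert 8 (step 6): P = [1, 4, 7, 8] / [2] / [6];  Q = [1, 2, 5, 6] / [3] / [4]
  Insert 3 (step 7): P = [1, 3, 7, 8] / [2, 4] / [6];  Q = [1, 2, 5, 6] / [3, 7] / [4]
  Insert 5 (step 8): P = [1, 3, 5, 8] / [2, 4, 7] / [6];  Q = [1, 2, 5, 6] / [3, 7, 8] / [4]
  Insert 9 (step 9): P = [1, 3, 5, 8, 9] / [2, 4, 7] / [6];  Q = [1, 2, 5, 6, 9] / [3, 7, 8] / [4]
Final shape: (5, 3, 1).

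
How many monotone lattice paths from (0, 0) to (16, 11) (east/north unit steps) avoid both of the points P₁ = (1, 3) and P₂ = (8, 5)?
Number of paths = 7644210

Inclusion–exclusion. Total paths: C(27, 16) = 13037895. Through P₁: C(4, 1)·C(23, 15) = 1961256. Through P₂: C(13, 8)·C(14, 8) = 3864861. Since P₁ is strictly southwest of P₂, a monotone path through both must visit P₁ then P₂; paths through both = C(4, 1)·C(9, 7)·C(14, 8) = 432432. Avoid both = 13037895 − 1961256 − 3864861 + 432432 = 7644210.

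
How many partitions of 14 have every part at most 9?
p(14, parts ≤ 9) = 123

Partitions of 14 with all parts ≤ 9: 9+5, 9+4+1, 9+3+2, 9+3+1+1, 9+2+2+1, 9+2+1+1+1, 9+1+1+1+1+1, 8+6, 8+5+1, 8+4+2, 8+4+1+1, 8+3+3, 8+3+2+1, 8+3+1+1+1, 8+2+2+2, 8+2+2+1+1, 8+2+1+1+1+1, 8+1+1+1+1+1+1, 7+7, 7+6+1, 7+5+2, 7+5+1+1, 7+4+3, 7+4+2+1, 7+4+1+1+1, 7+3+3+1, 7+3+2+2, 7+3+2+1+1, 7+3+1+1+1+1, 7+2+2+2+1, … (123 total). Count = 123.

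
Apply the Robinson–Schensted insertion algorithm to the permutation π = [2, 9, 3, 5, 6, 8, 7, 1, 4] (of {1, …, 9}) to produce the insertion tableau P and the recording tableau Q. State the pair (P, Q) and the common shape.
P = [1, 3, 4, 6, 7] / [2, 5] / [8] / [9];  Q = [1, 2, 4, 5, 6] / [3, 9] / [7] / [8];  common shape = (5, 2, 1, 1)

Row-insert the values π_1, π_2, … into P one at a time, bumping the leftmost entry strictly greater than the inserted value down to the next row. The recording tableau Q records, in position (i, j), the step at which that cell was added to P.
  Insert 2 (step 1): P = [2];  Q = [1]
  Insert 9 (step 2): P = [2, 9];  Q = [1, 2]
  Insert 3 (step 3): P = [2, 3] / [9];  Q = [1, 2] / [3]
  Insert 5 (step 4): P = [2, 3, 5] / [9];  Q = [1, 2, 4] / [3]
  Insert 6 (step 5): P = [2, 3, 5, 6] / [9];  Q = [1, 2, 4, 5] / [3]
  Insert 8 (step 6): P = [2, 3, 5, 6, 8] / [9];  Q = [1, 2, 4, 5, 6] / [3]
  Insert 7 (step 7): P = [2, 3, 5, 6, 7] / [8] / [9];  Q = [1, 2, 4, 5, 6] / [3] / [7]
  Insert 1 (step 8): P = [1, 3, 5, 6, 7] / [2] / [8] / [9];  Q = [1, 2, 4, 5, 6] / [3] / [7] / [8]
  Insert 4 (step 9): P = [1, 3, 4, 6, 7] / [2, 5] / [8] / [9];  Q = [1, 2, 4, 5, 6] / [3, 9] / [7] / [8]
Final shape: (5, 2, 1, 1).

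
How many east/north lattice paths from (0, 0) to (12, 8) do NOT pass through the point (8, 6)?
Number of paths = 80925

Total paths from (0, 0) to (12, 8): C(20, 12) = 125970. Paths through (8, 6): (paths (0, 0) → (8, 6)) × (paths (8, 6) → (12, 8)) = C(14, 8) · C(6, 4) = 3003 · 15 = 45045. Avoidance count = 125970 − 45045 = 80925.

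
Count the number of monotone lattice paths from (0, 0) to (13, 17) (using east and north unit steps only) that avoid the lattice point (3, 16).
Number of paths = 119749191

Total paths from (0, 0) to (13, 17): C(30, 13) = 119759850. Paths through (3, 16): (paths (0, 0) → (3, 16)) × (paths (3, 16) → (13, 17)) = C(19, 3) · C(11, 10) = 969 · 11 = 10659. Avoidance count = 119759850 − 10659 = 119749191.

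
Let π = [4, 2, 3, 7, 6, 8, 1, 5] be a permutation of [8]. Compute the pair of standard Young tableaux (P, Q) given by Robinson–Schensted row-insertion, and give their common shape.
P = [1, 3, 5, 8] / [2, 6] / [4, 7];  Q = [1, 3, 4, 6] / [2, 5] / [7, 8];  common shape = (4, 2, 2)

Row-insert the values π_1, π_2, … into P one at a time, bumping the leftmost entry strictly greater than the inserted value down to the next row. The recording tableau Q records, in position (i, j), the step at which that cell was added to P.
  Insert 4 (step 1): P = [4];  Q = [1]
  Insert 2 (step 2): P = [2] / [4];  Q = [1] / [2]
  Insert 3 (step 3): P = [2, 3] / [4];  Q = [1, 3] / [2]
  Insert 7 (step 4): P = [2, 3, 7] / [4];  Q = [1, 3, 4] / [2]
  Insert 6 (step 5): P = [2, 3, 6] / [4, 7];  Q = [1, 3, 4] / [2, 5]
  Insert 8 (step 6): P = [2, 3, 6, 8] / [4, 7];  Q = [1, 3, 4, 6] / [2, 5]
  Insert 1 (step 7): P = [1, 3, 6, 8] / [2, 7] / [4];  Q = [1, 3, 4, 6] / [2, 5] / [7]
  Insert 5 (step 8): P = [1, 3, 5, 8] / [2, 6] / [4, 7];  Q = [1, 3, 4, 6] / [2, 5] / [7, 8]
Final shape: (4, 2, 2).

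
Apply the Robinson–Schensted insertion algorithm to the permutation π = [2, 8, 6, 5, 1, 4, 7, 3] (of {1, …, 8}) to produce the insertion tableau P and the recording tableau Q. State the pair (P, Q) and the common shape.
P = [1, 3, 7] / [2, 4] / [5] / [6] / [8];  Q = [1, 2, 7] / [3, 6] / [4] / [5] / [8];  common shape = (3, 2, 1, 1, 1)

Row-insert the values π_1, π_2, … into P one at a time, bumping the leftmost entry strictly greater than the inserted value down to the next row. The recording tableau Q records, in position (i, j), the step at which that cell was added to P.
  Insert 2 (step 1): P = [2];  Q = [1]
  Insert 8 (step 2): P = [2, 8];  Q = [1, 2]
  Insert 6 (step 3): P = [2, 6] / [8];  Q = [1, 2] / [3]
  Insert 5 (step 4): P = [2, 5] / [6] / [8];  Q = [1, 2] / [3] / [4]
  Insert 1 (step 5): P = [1, 5] / [2] / [6] / [8];  Q = [1, 2] / [3] / [4] / [5]
  Insert 4 (step 6): P = [1, 4] / [2, 5] / [6] / [8];  Q = [1, 2] / [3, 6] / [4] / [5]
  Insert 7 (step 7): P = [1, 4, 7] / [2, 5] / [6] / [8];  Q = [1, 2, 7] / [3, 6] / [4] / [5]
  Insert 3 (step 8): P = [1, 3, 7] / [2, 4] / [5] / [6] / [8];  Q = [1, 2, 7] / [3, 6] / [4] / [5] / [8]
Final shape: (3, 2, 1, 1, 1).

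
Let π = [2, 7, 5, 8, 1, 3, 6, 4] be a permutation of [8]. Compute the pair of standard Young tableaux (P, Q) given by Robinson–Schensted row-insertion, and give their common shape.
P = [1, 3, 4] / [2, 5, 6] / [7, 8];  Q = [1, 2, 4] / [3, 6, 7] / [5, 8];  common shape = (3, 3, 2)

Row-insert the values π_1, π_2, … into P one at a time, bumping the leftmost entry strictly greater than the inserted value down to the next row. The recording tableau Q records, in position (i, j), the step at which that cell was added to P.
  Insert 2 (step 1): P = [2];  Q = [1]
  Insert 7 (step 2): P = [2, 7];  Q = [1, 2]
  Insert 5 (step 3): P = [2, 5] / [7];  Q = [1, 2] / [3]
  Insert 8 (step 4): P = [2, 5, 8] / [7];  Q = [1, 2, 4] / [3]
  Insert 1 (step 5): P = [1, 5, 8] / [2] / [7];  Q = [1, 2, 4] / [3] / [5]
  Insert 3 (step 6): P = [1, 3, 8] / [2, 5] / [7];  Q = [1, 2, 4] / [3, 6] / [5]
  Insert 6 (step 7): P = [1, 3, 6] / [2, 5, 8] / [7];  Q = [1, 2, 4] / [3, 6, 7] / [5]
  Insert 4 (step 8): P = [1, 3, 4] / [2, 5, 6] / [7, 8];  Q = [1, 2, 4] / [3, 6, 7] / [5, 8]
Final shape: (3, 3, 2).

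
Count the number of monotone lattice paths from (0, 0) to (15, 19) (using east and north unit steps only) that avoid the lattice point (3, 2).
Number of paths = 1337008170

Total paths from (0, 0) to (15, 19): C(34, 15) = 1855967520. Paths through (3, 2): (paths (0, 0) → (3, 2)) × (paths (3, 2) → (15, 19)) = C(5, 3) · C(29, 12) = 10 · 51895935 = 518959350. Avoidance count = 1855967520 − 518959350 = 1337008170.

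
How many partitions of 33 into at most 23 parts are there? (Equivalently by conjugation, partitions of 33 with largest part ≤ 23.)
p(33, parts ≤ 23) = 10046

Use the recurrence p(n, m) = p(n, m−1) + p(n−m, m): either the largest part is < m (count p(n, m−1)) or the largest part is exactly m (remove one copy of m, count p(n−m, m)). With p(0, ·) = 1 this gives p(33, parts ≤ 23) = 10046. (By conjugating Young diagrams, this also counts partitions of 33 into at most 23 parts.)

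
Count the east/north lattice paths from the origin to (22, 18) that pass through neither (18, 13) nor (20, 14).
Number of paths = 75794128125

Inclusion–exclusion. Total paths: C(40, 22) = 113380261800. Through P₁: C(31, 18)·C(9, 4) = 25987887450. Through P₂: C(34, 20)·C(6, 2) = 20879634600. Since P₁ is strictly southwest of P₂, a monotone path through both must visit P₁ then P₂; paths through both = C(31, 18)·C(3, 2)·C(6, 2) = 9281388375. Avoid both = 113380261800 − 25987887450 − 20879634600 + 9281388375 = 75794128125.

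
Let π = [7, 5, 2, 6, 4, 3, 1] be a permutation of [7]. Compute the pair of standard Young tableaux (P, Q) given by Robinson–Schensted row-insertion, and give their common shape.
P = [1, 3] / [2, 6] / [4] / [5] / [7];  Q = [1, 4] / [2, 5] / [3] / [6] / [7];  common shape = (2, 2, 1, 1, 1)

Row-insert the values π_1, π_2, … into P one at a time, bumping the leftmost entry strictly greater than the inserted value down to the next row. The recording tableau Q records, in position (i, j), the step at which that cell was added to P.
  Insert 7 (step 1): P = [7];  Q = [1]
  Insert 5 (step 2): P = [5] / [7];  Q = [1] / [2]
  Insert 2 (step 3): P = [2] / [5] / [7];  Q = [1] / [2] / [3]
  Insert 6 (step 4): P = [2, 6] / [5] / [7];  Q = [1, 4] / [2] / [3]
  Insert 4 (step 5): P = [2, 4] / [5, 6] / [7];  Q = [1, 4] / [2, 5] / [3]
  Insert 3 (step 6): P = [2, 3] / [4, 6] / [5] / [7];  Q = [1, 4] / [2, 5] / [3] / [6]
  Insert 1 (step 7): P = [1, 3] / [2, 6] / [4] / [5] / [7];  Q = [1, 4] / [2, 5] / [3] / [6] / [7]
Final shape: (2, 2, 1, 1, 1).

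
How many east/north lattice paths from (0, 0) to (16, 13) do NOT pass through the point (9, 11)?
Number of paths = 61817355

Total paths from (0, 0) to (16, 13): C(29, 16) = 67863915. Paths through (9, 11): (paths (0, 0) → (9, 11)) × (paths (9, 11) → (16, 13)) = C(20, 9) · C(9, 7) = 167960 · 36 = 6046560. Avoidance count = 67863915 − 6046560 = 61817355.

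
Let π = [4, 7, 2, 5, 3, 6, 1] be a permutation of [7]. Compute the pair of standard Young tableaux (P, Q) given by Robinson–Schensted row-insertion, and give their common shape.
P = [1, 3, 6] / [2, 5] / [4] / [7];  Q = [1, 2, 6] / [3, 4] / [5] / [7];  common shape = (3, 2, 1, 1)

Row-insert the values π_1, π_2, … into P one at a time, bumping the leftmost entry strictly greater than the inserted value down to the next row. The recording tableau Q records, in position (i, j), the step at which that cell was added to P.
  Insert 4 (step 1): P = [4];  Q = [1]
  Insert 7 (step 2): P = [4, 7];  Q = [1, 2]
  Insert 2 (step 3): P = [2, 7] / [4];  Q = [1, 2] / [3]
  Insert 5 (step 4): P = [2, 5] / [4, 7];  Q = [1, 2] / [3, 4]
  Insert 3 (step 5): P = [2, 3] / [4, 5] / [7];  Q = [1, 2] / [3, 4] / [5]
  Insert 6 (step 6): P = [2, 3, 6] / [4, 5] / [7];  Q = [1, 2, 6] / [3, 4] / [5]
  Insert 1 (step 7): P = [1, 3, 6] / [2, 5] / [4] / [7];  Q = [1, 2, 6] / [3, 4] / [5] / [7]
Final shape: (3, 2, 1, 1).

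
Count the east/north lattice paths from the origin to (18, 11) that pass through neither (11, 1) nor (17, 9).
Number of paths = 25098372

Inclusion–exclusion. Total paths: C(29, 18) = 34597290. Through P₁: C(12, 11)·C(17, 7) = 233376. Through P₂: C(26, 17)·C(3, 1) = 9373650. Since P₁ is strictly southwest of P₂, a monotone path through both must visit P₁ then P₂; paths through both = C(12, 11)·C(14, 6)·C(3, 1) = 108108. Avoid both = 34597290 − 233376 − 9373650 + 108108 = 25098372.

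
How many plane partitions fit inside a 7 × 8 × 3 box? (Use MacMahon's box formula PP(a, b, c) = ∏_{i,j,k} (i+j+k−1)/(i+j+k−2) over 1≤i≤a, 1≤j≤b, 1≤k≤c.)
PP(7, 8, 3) = 4971151900

Evaluate the triple product over i = 1..7, j = 1..8, k = 1..3. The factors are (2/1) · (3/2) · (4/3) · (3/2) · (4/3) · (5/4) · (4/3) · (5/4) · … (168 factors total). The numerators and denominators telescope so the product is an integer; carrying out the multiplication exactly gives PP(7, 8, 3) = 4971151900.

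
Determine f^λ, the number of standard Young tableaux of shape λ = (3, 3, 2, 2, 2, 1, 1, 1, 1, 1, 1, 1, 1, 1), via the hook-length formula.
# SYT of shape (3, 3, 2, 2, 2, 1, 1, 1, 1, 1, 1, 1, 1, 1) = 949620

Hook-length formula: f^λ = n! / Π hook(c), product over all cells c of the Young diagram. For λ = (3, 3, 2, 2, 2, 1, 1, 1, 1, 1, 1, 1, 1, 1), n = 21 boxes. Hook lengths by row (left-to-right, top-to-bottom): [16, 6, 2]; [15, 5, 1]; [13, 3]; [12, 2]; [11, 1]; [9]; [8]; [7]; [6]; [5]; [4]; [3]; [2]; [1]. Product of hooks = 53801459712000. So f^λ = 21! / 53801459712000 = 51090942171709440000 / 53801459712000 = 949620.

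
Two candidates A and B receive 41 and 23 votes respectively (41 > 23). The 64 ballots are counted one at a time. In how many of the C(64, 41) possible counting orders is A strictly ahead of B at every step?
Strict-lead orderings = 41265401510249910

Total orderings of the 64 votes with 41 for A: C(64, 41) = 146721427591999680. By the Bertrand ballot formula (Cycle Lemma / reflection principle), the number of orderings in which A is strictly ahead of B throughout is (p − q)/(p + q) · C(p + q, p) = (41 − 23)/(41 + 23) · 146721427591999680 = 41265401510249910.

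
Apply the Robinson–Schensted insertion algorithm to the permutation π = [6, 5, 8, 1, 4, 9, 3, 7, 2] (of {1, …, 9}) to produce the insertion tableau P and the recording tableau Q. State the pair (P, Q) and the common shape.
P = [1, 2, 7] / [3, 8, 9] / [4] / [5] / [6];  Q = [1, 3, 6] / [2, 5, 8] / [4] / [7] / [9];  common shape = (3, 3, 1, 1, 1)

Row-insert the values π_1, π_2, … into P one at a time, bumping the leftmost entry strictly greater than the inserted value down to the next row. The recording tableau Q records, in position (i, j), the step at which that cell was added to P.
  Insert 6 (step 1): P = [6];  Q = [1]
  Insert 5 (step 2): P = [5] / [6];  Q = [1] / [2]
  Insert 8 (step 3): P = [5, 8] / [6];  Q = [1, 3] / [2]
  Insert 1 (step 4): P = [1, 8] / [5] / [6];  Q = [1, 3] / [2] / [4]
  Insert 4 (step 5): P = [1, 4] / [5, 8] / [6];  Q = [1, 3] / [2, 5] / [4]
  Insert 9 (step 6): P = [1, 4, 9] / [5, 8] / [6];  Q = [1, 3, 6] / [2, 5] / [4]
  Insert 3 (step 7): P = [1, 3, 9] / [4, 8] / [5] / [6];  Q = [1, 3, 6] / [2, 5] / [4] / [7]
  Insert 7 (step 8): P = [1, 3, 7] / [4, 8, 9] / [5] / [6];  Q = [1, 3, 6] / [2, 5, 8] / [4] / [7]
  Insert 2 (step 9): P = [1, 2, 7] / [3, 8, 9] / [4] / [5] / [6];  Q = [1, 3, 6] / [2, 5, 8] / [4] / [7] / [9]
Final shape: (3, 3, 1, 1, 1).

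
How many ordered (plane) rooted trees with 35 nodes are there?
C_34 = 812944042149730764

These ordered rooted trees are counted by the Catalan number C_n = (1/(n + 1)) · C(2n, n). For n = 34: C_34 = (1/35) · C(68, 34) = 28453041475240576740/35 = 812944042149730764.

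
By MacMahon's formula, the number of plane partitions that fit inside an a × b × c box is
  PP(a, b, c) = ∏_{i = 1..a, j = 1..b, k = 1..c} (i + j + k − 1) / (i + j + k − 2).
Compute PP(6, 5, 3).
PP(6, 5, 3) = 3737448

Evaluate the triple product over i = 1..6, j = 1..5, k = 1..3. The factors are (2/1) · (3/2) · (4/3) · (3/2) · (4/3) · (5/4) · (4/3) · (5/4) · … (90 factors total). The numerators and denominators telescope so the product is an integer; carrying out the multiplication exactly gives PP(6, 5, 3) = 3737448.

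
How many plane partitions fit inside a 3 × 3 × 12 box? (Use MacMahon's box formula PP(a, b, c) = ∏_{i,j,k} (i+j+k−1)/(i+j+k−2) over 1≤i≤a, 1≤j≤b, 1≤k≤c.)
PP(3, 3, 12) = 4331600

Evaluate the triple product over i = 1..3, j = 1..3, k = 1..12. The factors are (2/1) · (3/2) · (4/3) · (5/4) · (6/5) · (7/6) · (8/7) · (9/8) · … (108 factors total). The numerators and denominators telescope so the product is an integer; carrying out the multiplication exactly gives PP(3, 3, 12) = 4331600.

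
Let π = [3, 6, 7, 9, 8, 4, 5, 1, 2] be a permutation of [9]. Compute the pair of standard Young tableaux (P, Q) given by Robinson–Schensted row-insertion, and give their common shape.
P = [1, 2, 5, 8] / [3, 4] / [6, 7] / [9];  Q = [1, 2, 3, 4] / [5, 7] / [6, 9] / [8];  common shape = (4, 2, 2, 1)

Row-insert the values π_1, π_2, … into P one at a time, bumping the leftmost entry strictly greater than the inserted value down to the next row. The recording tableau Q records, in position (i, j), the step at which that cell was added to P.
  Insert 3 (step 1): P = [3];  Q = [1]
  Insert 6 (step 2): P = [3, 6];  Q = [1, 2]
  Insert 7 (step 3): P = [3, 6, 7];  Q = [1, 2, 3]
  Insert 9 (step 4): P = [3, 6, 7, 9];  Q = [1, 2, 3, 4]
  Insert 8 (step 5): P = [3, 6, 7, 8] / [9];  Q = [1, 2, 3, 4] / [5]
  Insert 4 (step 6): P = [3, 4, 7, 8] / [6] / [9];  Q = [1, 2, 3, 4] / [5] / [6]
  Insert 5 (step 7): P = [3, 4, 5, 8] / [6, 7] / [9];  Q = [1, 2, 3, 4] / [5, 7] / [6]
  Insert 1 (step 8): P = [1, 4, 5, 8] / [3, 7] / [6] / [9];  Q = [1, 2, 3, 4] / [5, 7] / [6] / [8]
  Insert 2 (step 9): P = [1, 2, 5, 8] / [3, 4] / [6, 7] / [9];  Q = [1, 2, 3, 4] / [5, 7] / [6, 9] / [8]
Final shape: (4, 2, 2, 1).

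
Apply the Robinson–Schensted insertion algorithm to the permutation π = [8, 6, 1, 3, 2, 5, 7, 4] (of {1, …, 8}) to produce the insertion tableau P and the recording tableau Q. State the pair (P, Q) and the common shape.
P = [1, 2, 4, 7] / [3, 5] / [6] / [8];  Q = [1, 4, 6, 7] / [2, 8] / [3] / [5];  common shape = (4, 2, 1, 1)

Row-insert the values π_1, π_2, … into P one at a time, bumping the leftmost entry strictly greater than the inserted value down to the next row. The recording tableau Q records, in position (i, j), the step at which that cell was added to P.
  Insert 8 (step 1): P = [8];  Q = [1]
  Insert 6 (step 2): P = [6] / [8];  Q = [1] / [2]
  Insert 1 (step 3): P = [1] / [6] / [8];  Q = [1] / [2] / [3]
  Insert 3 (step 4): P = [1, 3] / [6] / [8];  Q = [1, 4] / [2] / [3]
  Insert 2 (step 5): P = [1, 2] / [3] / [6] / [8];  Q = [1, 4] / [2] / [3] / [5]
  Insert 5 (step 6): P = [1, 2, 5] / [3] / [6] / [8];  Q = [1, 4, 6] / [2] / [3] / [5]
  Insert 7 (step 7): P = [1, 2, 5, 7] / [3] / [6] / [8];  Q = [1, 4, 6, 7] / [2] / [3] / [5]
  Insert 4 (step 8): P = [1, 2, 4, 7] / [3, 5] / [6] / [8];  Q = [1, 4, 6, 7] / [2, 8] / [3] / [5]
Final shape: (4, 2, 1, 1).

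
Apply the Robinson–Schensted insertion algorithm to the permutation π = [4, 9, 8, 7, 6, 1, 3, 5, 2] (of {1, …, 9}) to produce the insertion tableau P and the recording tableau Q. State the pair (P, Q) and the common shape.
P = [1, 2, 5] / [3, 6] / [4] / [7] / [8] / [9];  Q = [1, 2, 8] / [3, 7] / [4] / [5] / [6] / [9];  common shape = (3, 2, 1, 1, 1, 1)

Row-insert the values π_1, π_2, … into P one at a time, bumping the leftmost entry strictly greater than the inserted value down to the next row. The recording tableau Q records, in position (i, j), the step at which that cell was added to P.
  Insert 4 (step 1): P = [4];  Q = [1]
  Insert 9 (step 2): P = [4, 9];  Q = [1, 2]
  Insert 8 (step 3): P = [4, 8] / [9];  Q = [1, 2] / [3]
  Insert 7 (step 4): P = [4, 7] / [8] / [9];  Q = [1, 2] / [3] / [4]
  Insert 6 (step 5): P = [4, 6] / [7] / [8] / [9];  Q = [1, 2] / [3] / [4] / [5]
  Insert 1 (step 6): P = [1, 6] / [4] / [7] / [8] / [9];  Q = [1, 2] / [3] / [4] / [5] / [6]
  Insert 3 (step 7): P = [1, 3] / [4, 6] / [7] / [8] / [9];  Q = [1, 2] / [3, 7] / [4] / [5] / [6]
  Insert 5 (step 8): P = [1, 3, 5] / [4, 6] / [7] / [8] / [9];  Q = [1, 2, 8] / [3, 7] / [4] / [5] / [6]
  Insert 2 (step 9): P = [1, 2, 5] / [3, 6] / [4] / [7] / [8] / [9];  Q = [1, 2, 8] / [3, 7] / [4] / [5] / [6] / [9]
Final shape: (3, 2, 1, 1, 1, 1).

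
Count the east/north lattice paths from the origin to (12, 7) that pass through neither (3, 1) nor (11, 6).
Number of paths = 15912

Inclusion–exclusion. Total paths: C(19, 12) = 50388. Through P₁: C(4, 3)·C(15, 9) = 20020. Through P₂: C(17, 11)·C(2, 1) = 24752. Since P₁ is strictly southwest of P₂, a monotone path through both must visit P₁ then P₂; paths through both = C(4, 3)·C(13, 8)·C(2, 1) = 10296. Avoid both = 50388 − 20020 − 24752 + 10296 = 15912.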